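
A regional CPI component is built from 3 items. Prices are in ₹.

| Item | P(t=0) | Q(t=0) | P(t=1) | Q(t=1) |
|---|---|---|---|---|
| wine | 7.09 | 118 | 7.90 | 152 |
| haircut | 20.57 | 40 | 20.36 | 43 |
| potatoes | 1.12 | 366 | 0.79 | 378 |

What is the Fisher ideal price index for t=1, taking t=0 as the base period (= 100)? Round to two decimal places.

Laspeyres component (base-period weights):
ΣP(t=1)Q(t=0) = 7.90×118 + 20.36×40 + 0.79×366 = 932.2 + 814.4 + 289.14 = 2035.74
ΣP(t=0)Q(t=0) = 7.09×118 + 20.57×40 + 1.12×366 = 836.62 + 822.8 + 409.92 = 2069.34
L = 2035.74 / 2069.34 × 100 = 98.3763
Paasche component (current-period weights):
ΣP(t=1)Q(t=1) = 7.90×152 + 20.36×43 + 0.79×378 = 1200.8 + 875.48 + 298.62 = 2374.9
ΣP(t=0)Q(t=1) = 7.09×152 + 20.57×43 + 1.12×378 = 1077.68 + 884.51 + 423.36 = 2385.55
P = 2374.9 / 2385.55 × 100 = 99.5536
Fisher = √(L × P) = √(98.3763 × 99.5536) = 98.9632

98.96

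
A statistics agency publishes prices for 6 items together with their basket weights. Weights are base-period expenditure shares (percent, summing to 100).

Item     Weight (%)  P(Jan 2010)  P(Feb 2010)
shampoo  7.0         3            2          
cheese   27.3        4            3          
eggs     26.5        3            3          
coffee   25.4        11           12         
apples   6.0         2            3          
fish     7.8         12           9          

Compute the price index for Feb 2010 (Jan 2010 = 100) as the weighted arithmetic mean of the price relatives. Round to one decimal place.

shampoo: 7.0 × (2/3) = 7.0 × 0.666667 = 4.6667
cheese: 27.3 × (3/4) = 27.3 × 0.750000 = 20.4750
eggs: 26.5 × (3/3) = 26.5 × 1.000000 = 26.5000
coffee: 25.4 × (12/11) = 25.4 × 1.090909 = 27.7091
apples: 6.0 × (3/2) = 6.0 × 1.500000 = 9.0000
fish: 7.8 × (9/12) = 7.8 × 0.750000 = 5.8500
Index = Σ wᵢ·(p₁ᵢ/p₀ᵢ) = 4.6667 + 20.4750 + 26.5000 + 27.7091 + 9.0000 + 5.8500 = 94.2008

94.2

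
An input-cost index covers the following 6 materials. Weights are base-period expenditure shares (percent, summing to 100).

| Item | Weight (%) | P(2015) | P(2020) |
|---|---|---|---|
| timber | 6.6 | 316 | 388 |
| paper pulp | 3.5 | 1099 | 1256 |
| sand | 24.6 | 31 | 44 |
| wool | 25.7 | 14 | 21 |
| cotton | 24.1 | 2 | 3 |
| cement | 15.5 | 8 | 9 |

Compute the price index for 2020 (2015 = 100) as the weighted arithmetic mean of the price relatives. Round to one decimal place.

139.2

timber: 6.6 × (388/316) = 6.6 × 1.227848 = 8.1038
paper pulp: 3.5 × (1256/1099) = 3.5 × 1.142857 = 4.0000
sand: 24.6 × (44/31) = 24.6 × 1.419355 = 34.9161
wool: 25.7 × (21/14) = 25.7 × 1.500000 = 38.5500
cotton: 24.1 × (3/2) = 24.1 × 1.500000 = 36.1500
cement: 15.5 × (9/8) = 15.5 × 1.125000 = 17.4375
Index = Σ wᵢ·(p₁ᵢ/p₀ᵢ) = 8.1038 + 4.0000 + 34.9161 + 38.5500 + 36.1500 + 17.4375 = 139.1574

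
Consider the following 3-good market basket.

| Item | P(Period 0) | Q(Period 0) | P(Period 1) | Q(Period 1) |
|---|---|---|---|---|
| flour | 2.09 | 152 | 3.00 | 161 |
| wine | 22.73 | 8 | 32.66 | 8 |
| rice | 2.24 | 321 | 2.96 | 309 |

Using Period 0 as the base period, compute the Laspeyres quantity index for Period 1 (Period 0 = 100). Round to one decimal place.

Laspeyres quantity index uses base-period prices as weights.
ΣP(Period 0)·Q(Period 1) = 2.09×161 + 22.73×8 + 2.24×309 = 336.49 + 181.84 + 692.16 = 1210.49
ΣP(Period 0)·Q(Period 0) = 2.09×152 + 22.73×8 + 2.24×321 = 317.68 + 181.84 + 719.04 = 1218.56
Index = 1210.49 / 1218.56 × 100 = 99.3377

99.3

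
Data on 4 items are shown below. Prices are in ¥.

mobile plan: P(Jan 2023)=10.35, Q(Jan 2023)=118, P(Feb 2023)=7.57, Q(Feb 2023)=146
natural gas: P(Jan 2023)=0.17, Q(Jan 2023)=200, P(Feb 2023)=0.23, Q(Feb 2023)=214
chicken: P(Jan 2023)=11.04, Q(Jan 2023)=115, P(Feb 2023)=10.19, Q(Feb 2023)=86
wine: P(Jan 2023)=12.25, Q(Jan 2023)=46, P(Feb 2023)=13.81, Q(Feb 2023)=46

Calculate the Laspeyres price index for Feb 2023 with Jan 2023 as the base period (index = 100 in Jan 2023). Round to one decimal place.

88.9

Laspeyres price index uses base-period quantities as weights.
ΣP(Feb 2023)·Q(Jan 2023) = 7.57×118 + 0.23×200 + 10.19×115 + 13.81×46 = 893.26 + 46 + 1171.85 + 635.26 = 2746.37
ΣP(Jan 2023)·Q(Jan 2023) = 10.35×118 + 0.17×200 + 11.04×115 + 12.25×46 = 1221.3 + 34 + 1269.6 + 563.5 = 3088.4
Index = 2746.37 / 3088.4 × 100 = 88.9253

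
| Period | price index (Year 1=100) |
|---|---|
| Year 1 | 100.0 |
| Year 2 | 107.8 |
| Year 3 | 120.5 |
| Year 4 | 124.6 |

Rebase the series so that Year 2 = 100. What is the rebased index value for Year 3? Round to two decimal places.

111.78

Rebased(Year 3) = 120.5 / 107.8 × 100 = 111.7811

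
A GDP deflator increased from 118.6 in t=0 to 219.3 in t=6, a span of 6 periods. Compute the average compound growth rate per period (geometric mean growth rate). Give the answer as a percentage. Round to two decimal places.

Growth factor = (219.3/118.6)^(1/6) = (1.849073)^(1/6) = 1.107879
Growth rate = 1.107879 − 1 = 0.107879 = 10.7879%

10.79%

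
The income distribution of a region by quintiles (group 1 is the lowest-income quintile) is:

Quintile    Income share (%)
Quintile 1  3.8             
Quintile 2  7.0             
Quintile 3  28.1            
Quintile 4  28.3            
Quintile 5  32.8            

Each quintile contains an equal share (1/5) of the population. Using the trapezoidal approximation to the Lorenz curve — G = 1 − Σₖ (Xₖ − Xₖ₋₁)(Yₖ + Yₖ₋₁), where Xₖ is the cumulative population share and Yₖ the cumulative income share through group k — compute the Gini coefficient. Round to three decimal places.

Cumulative income shares Yₖ: 0.0380, 0.1080, 0.3890, 0.6720, 1.0000
Σ (Xₖ−Xₖ₋₁)(Yₖ+Yₖ₋₁) = (1/5)(0.0380+0.0000) + (1/5)(0.1080+0.0380) + (1/5)(0.3890+0.1080) + (1/5)(0.6720+0.3890) + (1/5)(1.0000+0.6720)
  = 0.0076 + 0.0292 + 0.0994 + 0.2122 + 0.3344 = 0.6828
G = 1 − 0.6828 = 0.3172

0.317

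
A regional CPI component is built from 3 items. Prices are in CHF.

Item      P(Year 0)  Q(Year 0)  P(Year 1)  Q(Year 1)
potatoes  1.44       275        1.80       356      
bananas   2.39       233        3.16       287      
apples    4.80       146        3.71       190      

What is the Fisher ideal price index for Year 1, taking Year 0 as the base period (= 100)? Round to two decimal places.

Laspeyres component (base-period weights):
ΣP(Year 1)Q(Year 0) = 1.80×275 + 3.16×233 + 3.71×146 = 495 + 736.28 + 541.66 = 1772.94
ΣP(Year 0)Q(Year 0) = 1.44×275 + 2.39×233 + 4.80×146 = 396 + 556.87 + 700.8 = 1653.67
L = 1772.94 / 1653.67 × 100 = 107.2124
Paasche component (current-period weights):
ΣP(Year 1)Q(Year 1) = 1.80×356 + 3.16×287 + 3.71×190 = 640.8 + 906.92 + 704.9 = 2252.62
ΣP(Year 0)Q(Year 1) = 1.44×356 + 2.39×287 + 4.80×190 = 512.64 + 685.93 + 912 = 2110.57
P = 2252.62 / 2110.57 × 100 = 106.7304
Fisher = √(L × P) = √(107.2124 × 106.7304) = 106.9712

106.97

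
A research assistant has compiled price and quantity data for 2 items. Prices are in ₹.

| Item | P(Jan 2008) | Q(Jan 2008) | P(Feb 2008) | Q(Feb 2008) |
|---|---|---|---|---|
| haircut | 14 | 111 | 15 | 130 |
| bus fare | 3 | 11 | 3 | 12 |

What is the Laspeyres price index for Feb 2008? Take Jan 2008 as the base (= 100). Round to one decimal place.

Laspeyres price index uses base-period quantities as weights.
ΣP(Feb 2008)·Q(Jan 2008) = 15×111 + 3×11 = 1665 + 33 = 1698
ΣP(Jan 2008)·Q(Jan 2008) = 14×111 + 3×11 = 1554 + 33 = 1587
Index = 1698 / 1587 × 100 = 106.9943

107.0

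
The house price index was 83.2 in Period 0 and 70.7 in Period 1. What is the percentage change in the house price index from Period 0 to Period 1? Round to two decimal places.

-15.02%

Change = (70.7 − 83.2) / 83.2 × 100
       = -12.5 / 83.2 × 100 = -15.0240%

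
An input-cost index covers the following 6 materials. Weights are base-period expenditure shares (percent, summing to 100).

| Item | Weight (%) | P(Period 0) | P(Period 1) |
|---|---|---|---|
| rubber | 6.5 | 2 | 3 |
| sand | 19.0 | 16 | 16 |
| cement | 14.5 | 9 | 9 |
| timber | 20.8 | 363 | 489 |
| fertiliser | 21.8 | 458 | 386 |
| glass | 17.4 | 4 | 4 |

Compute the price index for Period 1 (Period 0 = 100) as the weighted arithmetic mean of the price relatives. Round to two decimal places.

107.04

rubber: 6.5 × (3/2) = 6.5 × 1.500000 = 9.7500
sand: 19.0 × (16/16) = 19.0 × 1.000000 = 19.0000
cement: 14.5 × (9/9) = 14.5 × 1.000000 = 14.5000
timber: 20.8 × (489/363) = 20.8 × 1.347107 = 28.0198
fertiliser: 21.8 × (386/458) = 21.8 × 0.842795 = 18.3729
glass: 17.4 × (4/4) = 17.4 × 1.000000 = 17.4000
Index = Σ wᵢ·(p₁ᵢ/p₀ᵢ) = 9.7500 + 19.0000 + 14.5000 + 28.0198 + 18.3729 + 17.4000 = 107.0428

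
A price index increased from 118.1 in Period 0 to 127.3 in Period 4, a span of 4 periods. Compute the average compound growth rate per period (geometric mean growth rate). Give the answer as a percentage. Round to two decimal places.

1.89%

Growth factor = (127.3/118.1)^(1/4) = (1.077900)^(1/4) = 1.018931
Growth rate = 1.018931 − 1 = 0.018931 = 1.8931%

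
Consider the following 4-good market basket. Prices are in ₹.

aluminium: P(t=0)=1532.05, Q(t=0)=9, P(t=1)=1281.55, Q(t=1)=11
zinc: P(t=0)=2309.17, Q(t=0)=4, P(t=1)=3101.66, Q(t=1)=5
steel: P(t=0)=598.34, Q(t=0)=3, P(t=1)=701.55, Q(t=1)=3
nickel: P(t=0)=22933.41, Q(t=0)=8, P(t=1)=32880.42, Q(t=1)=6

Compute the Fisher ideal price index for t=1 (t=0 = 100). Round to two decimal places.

Laspeyres component (base-period weights):
ΣP(t=1)Q(t=0) = 1281.55×9 + 3101.66×4 + 701.55×3 + 32880.42×8 = 11533.95 + 12406.64 + 2104.65 + 263043.36 = 289088.6
ΣP(t=0)Q(t=0) = 1532.05×9 + 2309.17×4 + 598.34×3 + 22933.41×8 = 13788.45 + 9236.68 + 1795.02 + 183467.28 = 208287.43
L = 289088.6 / 208287.43 × 100 = 138.7931
Paasche component (current-period weights):
ΣP(t=1)Q(t=1) = 1281.55×11 + 3101.66×5 + 701.55×3 + 32880.42×6 = 14097.05 + 15508.3 + 2104.65 + 197282.52 = 228992.52
ΣP(t=0)Q(t=1) = 1532.05×11 + 2309.17×5 + 598.34×3 + 22933.41×6 = 16852.55 + 11545.85 + 1795.02 + 137600.46 = 167793.88
P = 228992.52 / 167793.88 × 100 = 136.4725
Fisher = √(L × P) = √(138.7931 × 136.4725) = 137.6279

137.63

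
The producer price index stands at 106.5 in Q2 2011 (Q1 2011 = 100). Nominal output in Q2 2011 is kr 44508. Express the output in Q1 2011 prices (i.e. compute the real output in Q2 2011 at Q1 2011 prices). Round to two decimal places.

Real = Nominal ÷ (Index/100) = 44508 ÷ (106.5/100)
     = 44508 ÷ 1.065 = 41791.5493

41791.55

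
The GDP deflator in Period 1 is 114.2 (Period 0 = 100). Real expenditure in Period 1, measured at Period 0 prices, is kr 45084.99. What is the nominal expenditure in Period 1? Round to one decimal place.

51487.1

Nominal = Real × (Index/100) = 45084.99 × (114.2/100)
        = 45084.99 × 1.142 = 51487.0586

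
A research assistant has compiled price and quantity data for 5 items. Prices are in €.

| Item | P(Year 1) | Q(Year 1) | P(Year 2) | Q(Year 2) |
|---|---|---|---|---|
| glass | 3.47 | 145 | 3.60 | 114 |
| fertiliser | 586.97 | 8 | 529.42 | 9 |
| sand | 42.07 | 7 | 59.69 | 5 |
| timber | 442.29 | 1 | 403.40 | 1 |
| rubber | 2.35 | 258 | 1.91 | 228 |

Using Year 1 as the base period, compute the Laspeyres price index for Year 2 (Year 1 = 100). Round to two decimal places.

Laspeyres price index uses base-period quantities as weights.
ΣP(Year 2)·Q(Year 1) = 3.60×145 + 529.42×8 + 59.69×7 + 403.40×1 + 1.91×258 = 522 + 4235.36 + 417.83 + 403.4 + 492.78 = 6071.37
ΣP(Year 1)·Q(Year 1) = 3.47×145 + 586.97×8 + 42.07×7 + 442.29×1 + 2.35×258 = 503.15 + 4695.76 + 294.49 + 442.29 + 606.3 = 6541.99
Index = 6071.37 / 6541.99 × 100 = 92.8062

92.81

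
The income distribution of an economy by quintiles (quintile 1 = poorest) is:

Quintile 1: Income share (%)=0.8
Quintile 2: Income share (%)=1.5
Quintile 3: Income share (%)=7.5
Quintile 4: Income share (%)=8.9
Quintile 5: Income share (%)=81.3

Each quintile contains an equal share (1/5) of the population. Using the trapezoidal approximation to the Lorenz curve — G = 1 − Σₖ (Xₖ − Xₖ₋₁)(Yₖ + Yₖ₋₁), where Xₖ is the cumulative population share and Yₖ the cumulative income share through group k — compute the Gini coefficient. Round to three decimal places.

Cumulative income shares Yₖ: 0.0080, 0.0230, 0.0980, 0.1870, 1.0000
Σ (Xₖ−Xₖ₋₁)(Yₖ+Yₖ₋₁) = (1/5)(0.0080+0.0000) + (1/5)(0.0230+0.0080) + (1/5)(0.0980+0.0230) + (1/5)(0.1870+0.0980) + (1/5)(1.0000+0.1870)
  = 0.0016 + 0.0062 + 0.0242 + 0.0570 + 0.2374 = 0.3264
G = 1 − 0.3264 = 0.6736

0.674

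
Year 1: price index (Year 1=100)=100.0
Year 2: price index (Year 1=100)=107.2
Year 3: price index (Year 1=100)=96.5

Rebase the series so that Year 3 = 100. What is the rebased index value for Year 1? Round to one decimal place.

103.6

Rebased(Year 1) = 100.0 / 96.5 × 100 = 103.6269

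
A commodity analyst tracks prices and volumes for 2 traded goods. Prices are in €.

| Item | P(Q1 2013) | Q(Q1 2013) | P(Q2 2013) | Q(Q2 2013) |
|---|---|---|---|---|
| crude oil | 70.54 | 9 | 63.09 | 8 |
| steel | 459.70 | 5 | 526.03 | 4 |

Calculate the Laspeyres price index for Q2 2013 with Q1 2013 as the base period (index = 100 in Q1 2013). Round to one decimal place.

Laspeyres price index uses base-period quantities as weights.
ΣP(Q2 2013)·Q(Q1 2013) = 63.09×9 + 526.03×5 = 567.81 + 2630.15 = 3197.96
ΣP(Q1 2013)·Q(Q1 2013) = 70.54×9 + 459.70×5 = 634.86 + 2298.5 = 2933.36
Index = 3197.96 / 2933.36 × 100 = 109.0204

109.0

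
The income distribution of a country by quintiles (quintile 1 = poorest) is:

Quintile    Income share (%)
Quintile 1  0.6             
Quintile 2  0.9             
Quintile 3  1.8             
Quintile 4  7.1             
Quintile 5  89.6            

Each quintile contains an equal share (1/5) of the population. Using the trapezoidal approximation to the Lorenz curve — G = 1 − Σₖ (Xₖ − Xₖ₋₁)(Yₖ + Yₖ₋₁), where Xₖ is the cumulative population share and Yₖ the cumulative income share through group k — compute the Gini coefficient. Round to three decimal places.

Cumulative income shares Yₖ: 0.0060, 0.0150, 0.0330, 0.1040, 1.0000
Σ (Xₖ−Xₖ₋₁)(Yₖ+Yₖ₋₁) = (1/5)(0.0060+0.0000) + (1/5)(0.0150+0.0060) + (1/5)(0.0330+0.0150) + (1/5)(0.1040+0.0330) + (1/5)(1.0000+0.1040)
  = 0.0012 + 0.0042 + 0.0096 + 0.0274 + 0.2208 = 0.2632
G = 1 − 0.2632 = 0.7368

0.737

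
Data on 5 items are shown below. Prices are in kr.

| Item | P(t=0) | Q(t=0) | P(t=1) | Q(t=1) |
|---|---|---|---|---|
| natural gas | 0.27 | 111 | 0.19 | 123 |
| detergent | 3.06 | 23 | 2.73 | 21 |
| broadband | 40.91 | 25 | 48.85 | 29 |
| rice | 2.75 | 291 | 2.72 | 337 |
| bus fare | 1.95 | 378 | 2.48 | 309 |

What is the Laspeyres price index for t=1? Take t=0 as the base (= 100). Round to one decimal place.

114.0

Laspeyres price index uses base-period quantities as weights.
ΣP(t=1)·Q(t=0) = 0.19×111 + 2.73×23 + 48.85×25 + 2.72×291 + 2.48×378 = 21.09 + 62.79 + 1221.25 + 791.52 + 937.44 = 3034.09
ΣP(t=0)·Q(t=0) = 0.27×111 + 3.06×23 + 40.91×25 + 2.75×291 + 1.95×378 = 29.97 + 70.38 + 1022.75 + 800.25 + 737.1 = 2660.45
Index = 3034.09 / 2660.45 × 100 = 114.0442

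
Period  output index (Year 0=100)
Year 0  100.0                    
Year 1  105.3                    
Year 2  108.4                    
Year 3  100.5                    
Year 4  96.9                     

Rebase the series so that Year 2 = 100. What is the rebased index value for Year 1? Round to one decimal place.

97.1

Rebased(Year 1) = 105.3 / 108.4 × 100 = 97.1402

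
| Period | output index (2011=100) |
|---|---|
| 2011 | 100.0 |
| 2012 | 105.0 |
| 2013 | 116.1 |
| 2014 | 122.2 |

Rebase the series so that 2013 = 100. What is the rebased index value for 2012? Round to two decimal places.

90.44

Rebased(2012) = 105.0 / 116.1 × 100 = 90.4393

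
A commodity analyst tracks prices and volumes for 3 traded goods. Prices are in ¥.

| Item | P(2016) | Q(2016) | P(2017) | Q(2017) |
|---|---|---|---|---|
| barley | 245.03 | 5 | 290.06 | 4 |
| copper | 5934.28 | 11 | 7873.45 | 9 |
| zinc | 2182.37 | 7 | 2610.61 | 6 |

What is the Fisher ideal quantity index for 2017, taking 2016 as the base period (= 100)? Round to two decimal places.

Laspeyres component (base-period weights):
ΣP(2016)Q(2017) = 245.03×4 + 5934.28×9 + 2182.37×6 = 980.12 + 53408.52 + 13094.22 = 67482.86
ΣP(2016)Q(2016) = 245.03×5 + 5934.28×11 + 2182.37×7 = 1225.15 + 65277.08 + 15276.59 = 81778.82
L = 67482.86 / 81778.82 × 100 = 82.5187
Paasche component (current-period weights):
ΣP(2017)Q(2017) = 290.06×4 + 7873.45×9 + 2610.61×6 = 1160.24 + 70861.05 + 15663.66 = 87684.95
ΣP(2017)Q(2016) = 290.06×5 + 7873.45×11 + 2610.61×7 = 1450.3 + 86607.95 + 18274.27 = 106332.52
P = 87684.95 / 106332.52 × 100 = 82.4630
Fisher = √(L × P) = √(82.5187 × 82.4630) = 82.4909

82.49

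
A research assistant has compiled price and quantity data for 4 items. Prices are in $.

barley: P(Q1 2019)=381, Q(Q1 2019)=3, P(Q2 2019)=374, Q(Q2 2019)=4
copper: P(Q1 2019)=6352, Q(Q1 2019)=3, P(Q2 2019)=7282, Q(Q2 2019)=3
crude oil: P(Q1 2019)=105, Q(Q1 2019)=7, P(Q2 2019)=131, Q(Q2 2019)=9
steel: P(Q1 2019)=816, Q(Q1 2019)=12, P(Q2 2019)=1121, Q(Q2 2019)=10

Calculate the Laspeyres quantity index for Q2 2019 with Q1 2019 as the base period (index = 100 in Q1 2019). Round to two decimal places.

96.61

Laspeyres quantity index uses base-period prices as weights.
ΣP(Q1 2019)·Q(Q2 2019) = 381×4 + 6352×3 + 105×9 + 816×10 = 1524 + 19056 + 945 + 8160 = 29685
ΣP(Q1 2019)·Q(Q1 2019) = 381×3 + 6352×3 + 105×7 + 816×12 = 1143 + 19056 + 735 + 9792 = 30726
Index = 29685 / 30726 × 100 = 96.6120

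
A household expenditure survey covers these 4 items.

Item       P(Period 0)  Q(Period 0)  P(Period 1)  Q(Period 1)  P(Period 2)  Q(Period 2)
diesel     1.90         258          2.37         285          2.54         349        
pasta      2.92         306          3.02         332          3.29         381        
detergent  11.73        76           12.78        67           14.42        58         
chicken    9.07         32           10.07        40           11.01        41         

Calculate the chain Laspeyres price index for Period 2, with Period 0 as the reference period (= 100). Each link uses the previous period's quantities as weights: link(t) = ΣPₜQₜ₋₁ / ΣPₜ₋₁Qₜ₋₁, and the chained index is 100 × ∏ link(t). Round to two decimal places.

Link Period 0→Period 1:
ΣP(Period 1)Q(Period 0) = 2.37×258 + 3.02×306 + 12.78×76 + 10.07×32 = 611.46 + 924.12 + 971.28 + 322.24 = 2829.1
ΣP(Period 0)Q(Period 0) = 1.90×258 + 2.92×306 + 11.73×76 + 9.07×32 = 490.2 + 893.52 + 891.48 + 290.24 = 2565.44
link = 2829.1/2565.44 = 1.102774
Link Period 1→Period 2:
ΣP(Period 2)Q(Period 1) = 2.54×285 + 3.29×332 + 14.42×67 + 11.01×40 = 723.9 + 1092.28 + 966.14 + 440.4 = 3222.72
ΣP(Period 1)Q(Period 1) = 2.37×285 + 3.02×332 + 12.78×67 + 10.07×40 = 675.45 + 1002.64 + 856.26 + 402.8 = 2937.15
link = 3222.72/2937.15 = 1.097227
Chained index = 100 × 1.102774 × 1.097227 = 120.9993

121.00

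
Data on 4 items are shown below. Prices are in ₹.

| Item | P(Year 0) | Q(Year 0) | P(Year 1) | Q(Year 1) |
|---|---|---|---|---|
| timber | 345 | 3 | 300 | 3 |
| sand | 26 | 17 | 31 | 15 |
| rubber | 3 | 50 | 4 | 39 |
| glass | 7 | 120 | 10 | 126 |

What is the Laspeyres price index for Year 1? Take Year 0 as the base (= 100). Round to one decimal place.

114.6

Laspeyres price index uses base-period quantities as weights.
ΣP(Year 1)·Q(Year 0) = 300×3 + 31×17 + 4×50 + 10×120 = 900 + 527 + 200 + 1200 = 2827
ΣP(Year 0)·Q(Year 0) = 345×3 + 26×17 + 3×50 + 7×120 = 1035 + 442 + 150 + 840 = 2467
Index = 2827 / 2467 × 100 = 114.5926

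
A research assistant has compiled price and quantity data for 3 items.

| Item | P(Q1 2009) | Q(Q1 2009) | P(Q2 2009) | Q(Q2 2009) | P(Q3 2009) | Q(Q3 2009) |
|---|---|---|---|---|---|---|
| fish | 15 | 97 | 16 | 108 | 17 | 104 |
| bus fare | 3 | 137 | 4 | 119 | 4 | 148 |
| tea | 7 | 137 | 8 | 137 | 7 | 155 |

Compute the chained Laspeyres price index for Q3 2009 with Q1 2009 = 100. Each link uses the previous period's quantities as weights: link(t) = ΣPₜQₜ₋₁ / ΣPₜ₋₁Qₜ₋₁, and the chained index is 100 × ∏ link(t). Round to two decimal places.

Link Q1 2009→Q2 2009:
ΣP(Q2 2009)Q(Q1 2009) = 16×97 + 4×137 + 8×137 = 1552 + 548 + 1096 = 3196
ΣP(Q1 2009)Q(Q1 2009) = 15×97 + 3×137 + 7×137 = 1455 + 411 + 959 = 2825
link = 3196/2825 = 1.131327
Link Q2 2009→Q3 2009:
ΣP(Q3 2009)Q(Q2 2009) = 17×108 + 4×119 + 7×137 = 1836 + 476 + 959 = 3271
ΣP(Q2 2009)Q(Q2 2009) = 16×108 + 4×119 + 8×137 = 1728 + 476 + 1096 = 3300
link = 3271/3300 = 0.991212
Chained index = 100 × 1.131327 × 0.991212 = 112.1385

112.14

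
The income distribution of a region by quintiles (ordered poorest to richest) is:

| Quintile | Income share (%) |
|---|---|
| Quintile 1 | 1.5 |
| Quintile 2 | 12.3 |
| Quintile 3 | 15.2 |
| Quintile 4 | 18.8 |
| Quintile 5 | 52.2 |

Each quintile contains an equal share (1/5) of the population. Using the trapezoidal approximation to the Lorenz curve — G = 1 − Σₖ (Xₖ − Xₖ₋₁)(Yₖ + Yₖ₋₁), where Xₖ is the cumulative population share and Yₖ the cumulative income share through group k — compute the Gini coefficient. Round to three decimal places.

0.432

Cumulative income shares Yₖ: 0.0150, 0.1380, 0.2900, 0.4780, 1.0000
Σ (Xₖ−Xₖ₋₁)(Yₖ+Yₖ₋₁) = (1/5)(0.0150+0.0000) + (1/5)(0.1380+0.0150) + (1/5)(0.2900+0.1380) + (1/5)(0.4780+0.2900) + (1/5)(1.0000+0.4780)
  = 0.0030 + 0.0306 + 0.0856 + 0.1536 + 0.2956 = 0.5684
G = 1 − 0.5684 = 0.4316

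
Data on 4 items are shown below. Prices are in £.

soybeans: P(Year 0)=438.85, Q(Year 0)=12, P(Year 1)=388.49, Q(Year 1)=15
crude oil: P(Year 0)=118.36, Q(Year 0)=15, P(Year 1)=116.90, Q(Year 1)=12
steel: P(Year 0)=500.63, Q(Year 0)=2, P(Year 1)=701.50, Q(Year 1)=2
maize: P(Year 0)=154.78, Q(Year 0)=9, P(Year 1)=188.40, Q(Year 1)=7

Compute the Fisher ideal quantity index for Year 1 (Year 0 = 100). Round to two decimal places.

Laspeyres component (base-period weights):
ΣP(Year 0)Q(Year 1) = 438.85×15 + 118.36×12 + 500.63×2 + 154.78×7 = 6582.75 + 1420.32 + 1001.26 + 1083.46 = 10087.79
ΣP(Year 0)Q(Year 0) = 438.85×12 + 118.36×15 + 500.63×2 + 154.78×9 = 5266.2 + 1775.4 + 1001.26 + 1393.02 = 9435.88
L = 10087.79 / 9435.88 × 100 = 106.9088
Paasche component (current-period weights):
ΣP(Year 1)Q(Year 1) = 388.49×15 + 116.90×12 + 701.50×2 + 188.40×7 = 5827.35 + 1402.8 + 1403 + 1318.8 = 9951.95
ΣP(Year 1)Q(Year 0) = 388.49×12 + 116.90×15 + 701.50×2 + 188.40×9 = 4661.88 + 1753.5 + 1403 + 1695.6 = 9513.98
P = 9951.95 / 9513.98 × 100 = 104.6034
Fisher = √(L × P) = √(106.9088 × 104.6034) = 105.7499

105.75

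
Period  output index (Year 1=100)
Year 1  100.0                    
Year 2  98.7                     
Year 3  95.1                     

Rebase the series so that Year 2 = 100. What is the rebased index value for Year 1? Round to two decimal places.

Rebased(Year 1) = 100.0 / 98.7 × 100 = 101.3171

101.32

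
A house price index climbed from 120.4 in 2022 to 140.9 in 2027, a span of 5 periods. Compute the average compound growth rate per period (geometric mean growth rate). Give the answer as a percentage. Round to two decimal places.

3.19%

Growth factor = (140.9/120.4)^(1/5) = (1.170266)^(1/5) = 1.031946
Growth rate = 1.031946 − 1 = 0.031946 = 3.1946%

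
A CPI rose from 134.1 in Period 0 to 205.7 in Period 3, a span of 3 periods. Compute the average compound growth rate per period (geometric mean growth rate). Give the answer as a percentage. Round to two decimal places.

15.33%

Growth factor = (205.7/134.1)^(1/3) = (1.533930)^(1/3) = 1.153281
Growth rate = 1.153281 − 1 = 0.153281 = 15.3281%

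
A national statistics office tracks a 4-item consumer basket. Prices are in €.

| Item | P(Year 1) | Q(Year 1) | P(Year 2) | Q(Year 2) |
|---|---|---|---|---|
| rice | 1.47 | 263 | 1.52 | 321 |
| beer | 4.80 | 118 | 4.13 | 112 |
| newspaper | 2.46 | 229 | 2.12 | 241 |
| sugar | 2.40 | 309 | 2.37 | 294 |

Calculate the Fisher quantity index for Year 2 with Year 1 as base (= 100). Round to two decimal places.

Laspeyres component (base-period weights):
ΣP(Year 1)Q(Year 2) = 1.47×321 + 4.80×112 + 2.46×241 + 2.40×294 = 471.87 + 537.6 + 592.86 + 705.6 = 2307.93
ΣP(Year 1)Q(Year 1) = 1.47×263 + 4.80×118 + 2.46×229 + 2.40×309 = 386.61 + 566.4 + 563.34 + 741.6 = 2257.95
L = 2307.93 / 2257.95 × 100 = 102.2135
Paasche component (current-period weights):
ΣP(Year 2)Q(Year 2) = 1.52×321 + 4.13×112 + 2.12×241 + 2.37×294 = 487.92 + 462.56 + 510.92 + 696.78 = 2158.18
ΣP(Year 2)Q(Year 1) = 1.52×263 + 4.13×118 + 2.12×229 + 2.37×309 = 399.76 + 487.34 + 485.48 + 732.33 = 2104.91
P = 2158.18 / 2104.91 × 100 = 102.5307
Fisher = √(L × P) = √(102.2135 × 102.5307) = 102.3720

102.37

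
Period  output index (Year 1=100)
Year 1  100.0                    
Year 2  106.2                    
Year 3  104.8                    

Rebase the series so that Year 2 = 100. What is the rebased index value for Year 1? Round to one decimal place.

94.2

Rebased(Year 1) = 100.0 / 106.2 × 100 = 94.1620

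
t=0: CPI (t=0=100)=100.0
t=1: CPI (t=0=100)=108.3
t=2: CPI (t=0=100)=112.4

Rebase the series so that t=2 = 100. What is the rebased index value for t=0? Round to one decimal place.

89.0

Rebased(t=0) = 100.0 / 112.4 × 100 = 88.9680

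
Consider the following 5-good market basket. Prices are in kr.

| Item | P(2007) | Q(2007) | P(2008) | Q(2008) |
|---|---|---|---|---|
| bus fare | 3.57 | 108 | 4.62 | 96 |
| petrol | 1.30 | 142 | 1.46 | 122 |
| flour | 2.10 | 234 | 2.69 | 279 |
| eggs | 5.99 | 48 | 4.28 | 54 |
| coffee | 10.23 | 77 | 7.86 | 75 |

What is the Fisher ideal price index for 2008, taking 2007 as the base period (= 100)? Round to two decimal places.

Laspeyres component (base-period weights):
ΣP(2008)Q(2007) = 4.62×108 + 1.46×142 + 2.69×234 + 4.28×48 + 7.86×77 = 498.96 + 207.32 + 629.46 + 205.44 + 605.22 = 2146.4
ΣP(2007)Q(2007) = 3.57×108 + 1.30×142 + 2.10×234 + 5.99×48 + 10.23×77 = 385.56 + 184.6 + 491.4 + 287.52 + 787.71 = 2136.79
L = 2146.4 / 2136.79 × 100 = 100.4497
Paasche component (current-period weights):
ΣP(2008)Q(2008) = 4.62×96 + 1.46×122 + 2.69×279 + 4.28×54 + 7.86×75 = 443.52 + 178.12 + 750.51 + 231.12 + 589.5 = 2192.77
ΣP(2007)Q(2008) = 3.57×96 + 1.30×122 + 2.10×279 + 5.99×54 + 10.23×75 = 342.72 + 158.6 + 585.9 + 323.46 + 767.25 = 2177.93
P = 2192.77 / 2177.93 × 100 = 100.6814
Fisher = √(L × P) = √(100.4497 × 100.6814) = 100.5655

100.57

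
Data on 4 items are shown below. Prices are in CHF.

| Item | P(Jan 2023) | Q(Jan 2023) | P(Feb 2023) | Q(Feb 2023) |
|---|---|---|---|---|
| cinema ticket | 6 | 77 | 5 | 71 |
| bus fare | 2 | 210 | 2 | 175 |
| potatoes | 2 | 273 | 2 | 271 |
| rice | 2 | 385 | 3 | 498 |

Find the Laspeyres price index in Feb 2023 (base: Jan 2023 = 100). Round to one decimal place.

Laspeyres price index uses base-period quantities as weights.
ΣP(Feb 2023)·Q(Jan 2023) = 5×77 + 2×210 + 2×273 + 3×385 = 385 + 420 + 546 + 1155 = 2506
ΣP(Jan 2023)·Q(Jan 2023) = 6×77 + 2×210 + 2×273 + 2×385 = 462 + 420 + 546 + 770 = 2198
Index = 2506 / 2198 × 100 = 114.0127

114.0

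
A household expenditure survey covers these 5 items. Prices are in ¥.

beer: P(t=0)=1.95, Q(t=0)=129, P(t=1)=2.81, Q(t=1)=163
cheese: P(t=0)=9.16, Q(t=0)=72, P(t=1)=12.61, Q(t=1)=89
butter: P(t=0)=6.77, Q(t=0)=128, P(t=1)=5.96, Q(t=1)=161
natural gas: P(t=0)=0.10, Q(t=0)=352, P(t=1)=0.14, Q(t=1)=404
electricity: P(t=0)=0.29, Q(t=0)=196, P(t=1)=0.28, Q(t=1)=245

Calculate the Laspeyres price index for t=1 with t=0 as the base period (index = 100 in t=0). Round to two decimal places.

Laspeyres price index uses base-period quantities as weights.
ΣP(t=1)·Q(t=0) = 2.81×129 + 12.61×72 + 5.96×128 + 0.14×352 + 0.28×196 = 362.49 + 907.92 + 762.88 + 49.28 + 54.88 = 2137.45
ΣP(t=0)·Q(t=0) = 1.95×129 + 9.16×72 + 6.77×128 + 0.10×352 + 0.29×196 = 251.55 + 659.52 + 866.56 + 35.2 + 56.84 = 1869.67
Index = 2137.45 / 1869.67 × 100 = 114.3223

114.32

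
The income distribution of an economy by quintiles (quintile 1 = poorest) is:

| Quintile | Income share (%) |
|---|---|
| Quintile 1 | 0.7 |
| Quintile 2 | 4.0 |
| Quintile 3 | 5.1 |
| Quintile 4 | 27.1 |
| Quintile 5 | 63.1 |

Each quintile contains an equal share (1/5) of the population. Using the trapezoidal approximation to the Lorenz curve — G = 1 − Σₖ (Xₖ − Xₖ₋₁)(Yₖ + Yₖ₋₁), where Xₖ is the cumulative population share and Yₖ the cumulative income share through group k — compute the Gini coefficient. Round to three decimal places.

Cumulative income shares Yₖ: 0.0070, 0.0470, 0.0980, 0.3690, 1.0000
Σ (Xₖ−Xₖ₋₁)(Yₖ+Yₖ₋₁) = (1/5)(0.0070+0.0000) + (1/5)(0.0470+0.0070) + (1/5)(0.0980+0.0470) + (1/5)(0.3690+0.0980) + (1/5)(1.0000+0.3690)
  = 0.0014 + 0.0108 + 0.0290 + 0.0934 + 0.2738 = 0.4084
G = 1 − 0.4084 = 0.5916

0.592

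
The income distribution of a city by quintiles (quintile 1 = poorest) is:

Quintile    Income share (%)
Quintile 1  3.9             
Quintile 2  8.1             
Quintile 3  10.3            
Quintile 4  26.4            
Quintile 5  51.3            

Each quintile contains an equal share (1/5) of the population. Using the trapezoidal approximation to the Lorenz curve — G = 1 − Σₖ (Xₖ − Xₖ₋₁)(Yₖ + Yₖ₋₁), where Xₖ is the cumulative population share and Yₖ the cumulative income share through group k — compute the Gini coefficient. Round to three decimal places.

0.452

Cumulative income shares Yₖ: 0.0390, 0.1200, 0.2230, 0.4870, 1.0000
Σ (Xₖ−Xₖ₋₁)(Yₖ+Yₖ₋₁) = (1/5)(0.0390+0.0000) + (1/5)(0.1200+0.0390) + (1/5)(0.2230+0.1200) + (1/5)(0.4870+0.2230) + (1/5)(1.0000+0.4870)
  = 0.0078 + 0.0318 + 0.0686 + 0.1420 + 0.2974 = 0.5476
G = 1 − 0.5476 = 0.4524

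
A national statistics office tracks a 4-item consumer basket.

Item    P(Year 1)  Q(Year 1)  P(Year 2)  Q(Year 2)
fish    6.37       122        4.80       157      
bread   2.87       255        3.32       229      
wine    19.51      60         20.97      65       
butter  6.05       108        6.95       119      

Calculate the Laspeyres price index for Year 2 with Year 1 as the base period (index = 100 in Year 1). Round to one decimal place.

Laspeyres price index uses base-period quantities as weights.
ΣP(Year 2)·Q(Year 1) = 4.80×122 + 3.32×255 + 20.97×60 + 6.95×108 = 585.6 + 846.6 + 1258.2 + 750.6 = 3441
ΣP(Year 1)·Q(Year 1) = 6.37×122 + 2.87×255 + 19.51×60 + 6.05×108 = 777.14 + 731.85 + 1170.6 + 653.4 = 3332.99
Index = 3441 / 3332.99 × 100 = 103.2406

103.2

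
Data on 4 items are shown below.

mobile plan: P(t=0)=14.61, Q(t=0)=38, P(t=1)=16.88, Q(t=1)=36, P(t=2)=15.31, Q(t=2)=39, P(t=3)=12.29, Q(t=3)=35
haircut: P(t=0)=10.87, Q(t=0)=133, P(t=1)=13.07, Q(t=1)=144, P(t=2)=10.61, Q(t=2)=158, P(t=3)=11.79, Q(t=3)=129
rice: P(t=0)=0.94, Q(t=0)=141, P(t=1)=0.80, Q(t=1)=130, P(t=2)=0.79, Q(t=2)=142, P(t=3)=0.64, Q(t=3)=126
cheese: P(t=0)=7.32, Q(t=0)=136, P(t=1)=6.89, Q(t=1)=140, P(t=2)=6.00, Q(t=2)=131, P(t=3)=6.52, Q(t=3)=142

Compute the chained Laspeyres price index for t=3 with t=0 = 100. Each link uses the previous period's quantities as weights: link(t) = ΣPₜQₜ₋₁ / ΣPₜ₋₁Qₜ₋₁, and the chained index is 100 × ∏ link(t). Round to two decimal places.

96.47

Link t=0→t=1:
ΣP(t=1)Q(t=0) = 16.88×38 + 13.07×133 + 0.80×141 + 6.89×136 = 641.44 + 1738.31 + 112.8 + 937.04 = 3429.59
ΣP(t=0)Q(t=0) = 14.61×38 + 10.87×133 + 0.94×141 + 7.32×136 = 555.18 + 1445.71 + 132.54 + 995.52 = 3128.95
link = 3429.59/3128.95 = 1.096083
Link t=1→t=2:
ΣP(t=2)Q(t=1) = 15.31×36 + 10.61×144 + 0.79×130 + 6.00×140 = 551.16 + 1527.84 + 102.7 + 840 = 3021.7
ΣP(t=1)Q(t=1) = 16.88×36 + 13.07×144 + 0.80×130 + 6.89×140 = 607.68 + 1882.08 + 104 + 964.6 = 3558.36
link = 3021.7/3558.36 = 0.849183
Link t=2→t=3:
ΣP(t=3)Q(t=2) = 12.29×39 + 11.79×158 + 0.64×142 + 6.52×131 = 479.31 + 1862.82 + 90.88 + 854.12 = 3287.13
ΣP(t=2)Q(t=2) = 15.31×39 + 10.61×158 + 0.79×142 + 6.00×131 = 597.09 + 1676.38 + 112.18 + 786 = 3171.65
link = 3287.13/3171.65 = 1.036410
Chained index = 100 × 1.096083 × 0.849183 × 1.036410 = 96.4665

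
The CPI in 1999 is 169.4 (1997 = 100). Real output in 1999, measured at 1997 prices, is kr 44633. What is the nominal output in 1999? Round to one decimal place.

Nominal = Real × (Index/100) = 44633 × (169.4/100)
        = 44633 × 1.694 = 75608.3020

75608.3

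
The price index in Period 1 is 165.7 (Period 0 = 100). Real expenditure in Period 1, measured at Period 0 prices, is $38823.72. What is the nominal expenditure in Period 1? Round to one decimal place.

Nominal = Real × (Index/100) = 38823.72 × (165.7/100)
        = 38823.72 × 1.657 = 64330.9040

64330.9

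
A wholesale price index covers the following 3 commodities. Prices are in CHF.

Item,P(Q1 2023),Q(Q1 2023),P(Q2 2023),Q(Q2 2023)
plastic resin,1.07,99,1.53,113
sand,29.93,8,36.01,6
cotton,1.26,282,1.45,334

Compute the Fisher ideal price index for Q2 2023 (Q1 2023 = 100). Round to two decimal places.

121.07

Laspeyres component (base-period weights):
ΣP(Q2 2023)Q(Q1 2023) = 1.53×99 + 36.01×8 + 1.45×282 = 151.47 + 288.08 + 408.9 = 848.45
ΣP(Q1 2023)Q(Q1 2023) = 1.07×99 + 29.93×8 + 1.26×282 = 105.93 + 239.44 + 355.32 = 700.69
L = 848.45 / 700.69 × 100 = 121.0878
Paasche component (current-period weights):
ΣP(Q2 2023)Q(Q2 2023) = 1.53×113 + 36.01×6 + 1.45×334 = 172.89 + 216.06 + 484.3 = 873.25
ΣP(Q1 2023)Q(Q2 2023) = 1.07×113 + 29.93×6 + 1.26×334 = 120.91 + 179.58 + 420.84 = 721.33
P = 873.25 / 721.33 × 100 = 121.0611
Fisher = √(L × P) = √(121.0878 × 121.0611) = 121.0744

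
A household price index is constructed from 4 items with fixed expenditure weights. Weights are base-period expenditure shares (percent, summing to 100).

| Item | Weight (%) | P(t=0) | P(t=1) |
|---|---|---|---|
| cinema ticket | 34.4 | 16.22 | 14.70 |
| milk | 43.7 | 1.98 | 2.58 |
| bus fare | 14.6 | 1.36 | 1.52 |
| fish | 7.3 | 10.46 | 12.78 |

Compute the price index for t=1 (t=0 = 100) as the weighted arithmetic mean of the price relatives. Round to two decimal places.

cinema ticket: 34.4 × (14.70/16.22) = 34.4 × 0.906289 = 31.1763
milk: 43.7 × (2.58/1.98) = 43.7 × 1.303030 = 56.9424
bus fare: 14.6 × (1.52/1.36) = 14.6 × 1.117647 = 16.3176
fish: 7.3 × (12.78/10.46) = 7.3 × 1.221797 = 8.9191
Index = Σ wᵢ·(p₁ᵢ/p₀ᵢ) = 31.1763 + 56.9424 + 16.3176 + 8.9191 = 113.3555

113.36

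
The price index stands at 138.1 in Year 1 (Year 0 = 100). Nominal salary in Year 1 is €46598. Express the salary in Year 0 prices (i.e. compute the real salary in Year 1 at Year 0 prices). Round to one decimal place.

Real = Nominal ÷ (Index/100) = 46598 ÷ (138.1/100)
     = 46598 ÷ 1.381 = 33742.2158

33742.2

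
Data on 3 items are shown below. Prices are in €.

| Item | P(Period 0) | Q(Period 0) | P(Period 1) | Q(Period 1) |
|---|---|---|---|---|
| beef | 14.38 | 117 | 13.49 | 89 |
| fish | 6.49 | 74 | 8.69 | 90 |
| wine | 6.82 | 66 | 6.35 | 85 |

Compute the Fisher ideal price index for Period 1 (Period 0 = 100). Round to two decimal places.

Laspeyres component (base-period weights):
ΣP(Period 1)Q(Period 0) = 13.49×117 + 8.69×74 + 6.35×66 = 1578.33 + 643.06 + 419.1 = 2640.49
ΣP(Period 0)Q(Period 0) = 14.38×117 + 6.49×74 + 6.82×66 = 1682.46 + 480.26 + 450.12 = 2612.84
L = 2640.49 / 2612.84 × 100 = 101.0582
Paasche component (current-period weights):
ΣP(Period 1)Q(Period 1) = 13.49×89 + 8.69×90 + 6.35×85 = 1200.61 + 782.1 + 539.75 = 2522.46
ΣP(Period 0)Q(Period 1) = 14.38×89 + 6.49×90 + 6.82×85 = 1279.82 + 584.1 + 579.7 = 2443.62
P = 2522.46 / 2443.62 × 100 = 103.2264
Fisher = √(L × P) = √(101.0582 × 103.2264) = 102.1365

102.14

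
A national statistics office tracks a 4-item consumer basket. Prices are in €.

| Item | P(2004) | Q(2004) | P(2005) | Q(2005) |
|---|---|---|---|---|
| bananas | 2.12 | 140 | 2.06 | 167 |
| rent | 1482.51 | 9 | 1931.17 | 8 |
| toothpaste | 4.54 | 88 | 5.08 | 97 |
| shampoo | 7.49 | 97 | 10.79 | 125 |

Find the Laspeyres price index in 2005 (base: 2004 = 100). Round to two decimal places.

Laspeyres price index uses base-period quantities as weights.
ΣP(2005)·Q(2004) = 2.06×140 + 1931.17×9 + 5.08×88 + 10.79×97 = 288.4 + 17380.53 + 447.04 + 1046.63 = 19162.6
ΣP(2004)·Q(2004) = 2.12×140 + 1482.51×9 + 4.54×88 + 7.49×97 = 296.8 + 13342.59 + 399.52 + 726.53 = 14765.44
Index = 19162.6 / 14765.44 × 100 = 129.7801

129.78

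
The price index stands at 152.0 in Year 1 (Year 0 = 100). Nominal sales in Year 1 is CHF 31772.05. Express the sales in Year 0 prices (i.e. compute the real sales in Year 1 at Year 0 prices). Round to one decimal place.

Real = Nominal ÷ (Index/100) = 31772.05 ÷ (152.0/100)
     = 31772.05 ÷ 1.520 = 20902.6645

20902.7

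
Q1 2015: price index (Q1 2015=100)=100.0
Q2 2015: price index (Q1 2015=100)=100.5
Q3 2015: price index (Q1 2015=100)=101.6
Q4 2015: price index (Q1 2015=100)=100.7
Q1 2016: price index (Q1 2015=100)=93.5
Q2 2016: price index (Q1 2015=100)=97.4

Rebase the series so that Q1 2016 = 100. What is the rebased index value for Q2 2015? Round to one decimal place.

Rebased(Q2 2015) = 100.5 / 93.5 × 100 = 107.4866

107.5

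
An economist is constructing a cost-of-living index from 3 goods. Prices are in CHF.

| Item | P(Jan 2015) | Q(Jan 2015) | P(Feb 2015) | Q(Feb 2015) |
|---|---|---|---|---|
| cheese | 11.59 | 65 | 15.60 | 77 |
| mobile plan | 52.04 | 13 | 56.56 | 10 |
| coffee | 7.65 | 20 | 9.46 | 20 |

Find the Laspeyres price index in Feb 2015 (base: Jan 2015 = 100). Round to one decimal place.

Laspeyres price index uses base-period quantities as weights.
ΣP(Feb 2015)·Q(Jan 2015) = 15.60×65 + 56.56×13 + 9.46×20 = 1014 + 735.28 + 189.2 = 1938.48
ΣP(Jan 2015)·Q(Jan 2015) = 11.59×65 + 52.04×13 + 7.65×20 = 753.35 + 676.52 + 153 = 1582.87
Index = 1938.48 / 1582.87 × 100 = 122.4662

122.5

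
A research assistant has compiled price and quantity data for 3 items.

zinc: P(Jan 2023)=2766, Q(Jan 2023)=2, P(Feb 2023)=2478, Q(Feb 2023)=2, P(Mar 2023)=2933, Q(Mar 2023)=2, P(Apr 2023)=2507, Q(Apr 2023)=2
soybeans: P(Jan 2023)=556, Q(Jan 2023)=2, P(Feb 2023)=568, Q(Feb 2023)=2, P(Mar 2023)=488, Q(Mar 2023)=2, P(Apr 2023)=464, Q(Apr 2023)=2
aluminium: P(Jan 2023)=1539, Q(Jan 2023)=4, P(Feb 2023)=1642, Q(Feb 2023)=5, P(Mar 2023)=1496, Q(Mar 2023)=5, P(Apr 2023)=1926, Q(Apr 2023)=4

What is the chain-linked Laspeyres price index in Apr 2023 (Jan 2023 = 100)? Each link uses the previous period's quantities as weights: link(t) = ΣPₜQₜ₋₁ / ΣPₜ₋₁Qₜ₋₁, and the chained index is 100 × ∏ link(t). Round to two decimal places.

Link Jan 2023→Feb 2023:
ΣP(Feb 2023)Q(Jan 2023) = 2478×2 + 568×2 + 1642×4 = 4956 + 1136 + 6568 = 12660
ΣP(Jan 2023)Q(Jan 2023) = 2766×2 + 556×2 + 1539×4 = 5532 + 1112 + 6156 = 12800
link = 12660/12800 = 0.989062
Link Feb 2023→Mar 2023:
ΣP(Mar 2023)Q(Feb 2023) = 2933×2 + 488×2 + 1496×5 = 5866 + 976 + 7480 = 14322
ΣP(Feb 2023)Q(Feb 2023) = 2478×2 + 568×2 + 1642×5 = 4956 + 1136 + 8210 = 14302
link = 14322/14302 = 1.001398
Link Mar 2023→Apr 2023:
ΣP(Apr 2023)Q(Mar 2023) = 2507×2 + 464×2 + 1926×5 = 5014 + 928 + 9630 = 15572
ΣP(Mar 2023)Q(Mar 2023) = 2933×2 + 488×2 + 1496×5 = 5866 + 976 + 7480 = 14322
link = 15572/14322 = 1.087278
Chained index = 100 × 0.989062 × 1.001398 × 1.087278 = 107.6890

107.69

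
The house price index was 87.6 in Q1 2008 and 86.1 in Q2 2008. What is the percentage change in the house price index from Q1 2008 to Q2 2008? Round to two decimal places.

Change = (86.1 − 87.6) / 87.6 × 100
       = -1.5 / 87.6 × 100 = -1.7123%

-1.71%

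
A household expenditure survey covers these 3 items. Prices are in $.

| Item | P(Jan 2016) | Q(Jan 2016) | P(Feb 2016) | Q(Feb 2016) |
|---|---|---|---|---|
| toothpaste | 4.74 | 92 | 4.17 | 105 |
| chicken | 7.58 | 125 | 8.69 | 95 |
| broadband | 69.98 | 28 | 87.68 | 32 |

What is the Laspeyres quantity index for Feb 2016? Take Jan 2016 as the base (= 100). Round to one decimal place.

103.4

Laspeyres quantity index uses base-period prices as weights.
ΣP(Jan 2016)·Q(Feb 2016) = 4.74×105 + 7.58×95 + 69.98×32 = 497.7 + 720.1 + 2239.36 = 3457.16
ΣP(Jan 2016)·Q(Jan 2016) = 4.74×92 + 7.58×125 + 69.98×28 = 436.08 + 947.5 + 1959.44 = 3343.02
Index = 3457.16 / 3343.02 × 100 = 103.4143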